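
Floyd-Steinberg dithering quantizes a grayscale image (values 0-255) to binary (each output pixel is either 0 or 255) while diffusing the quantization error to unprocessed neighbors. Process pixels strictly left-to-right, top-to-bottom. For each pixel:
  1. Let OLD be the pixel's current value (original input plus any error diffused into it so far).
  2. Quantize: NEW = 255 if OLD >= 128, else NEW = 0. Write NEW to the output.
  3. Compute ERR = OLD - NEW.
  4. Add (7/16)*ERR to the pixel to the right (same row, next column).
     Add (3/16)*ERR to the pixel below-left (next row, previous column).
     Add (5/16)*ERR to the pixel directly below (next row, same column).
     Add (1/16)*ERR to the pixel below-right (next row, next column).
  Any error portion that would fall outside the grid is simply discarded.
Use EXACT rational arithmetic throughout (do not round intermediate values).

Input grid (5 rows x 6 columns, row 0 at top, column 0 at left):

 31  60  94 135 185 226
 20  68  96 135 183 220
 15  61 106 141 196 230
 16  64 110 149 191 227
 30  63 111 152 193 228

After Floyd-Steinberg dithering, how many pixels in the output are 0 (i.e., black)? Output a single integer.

Answer: 15

Derivation:
(0,0): OLD=31 → NEW=0, ERR=31
(0,1): OLD=1177/16 → NEW=0, ERR=1177/16
(0,2): OLD=32303/256 → NEW=0, ERR=32303/256
(0,3): OLD=779081/4096 → NEW=255, ERR=-265399/4096
(0,4): OLD=10266367/65536 → NEW=255, ERR=-6445313/65536
(0,5): OLD=191860985/1048576 → NEW=255, ERR=-75525895/1048576
(1,0): OLD=11131/256 → NEW=0, ERR=11131/256
(1,1): OLD=277725/2048 → NEW=255, ERR=-244515/2048
(1,2): OLD=4957601/65536 → NEW=0, ERR=4957601/65536
(1,3): OLD=35990669/262144 → NEW=255, ERR=-30856051/262144
(1,4): OLD=1396116231/16777216 → NEW=0, ERR=1396116231/16777216
(1,5): OLD=61136542209/268435456 → NEW=255, ERR=-7314499071/268435456
(2,0): OLD=203215/32768 → NEW=0, ERR=203215/32768
(2,1): OLD=45408085/1048576 → NEW=0, ERR=45408085/1048576
(2,2): OLD=1997385279/16777216 → NEW=0, ERR=1997385279/16777216
(2,3): OLD=23707327239/134217728 → NEW=255, ERR=-10518193401/134217728
(2,4): OLD=752708087445/4294967296 → NEW=255, ERR=-342508573035/4294967296
(2,5): OLD=13180165467491/68719476736 → NEW=255, ERR=-4343301100189/68719476736
(3,0): OLD=437174111/16777216 → NEW=0, ERR=437174111/16777216
(3,1): OLD=14984468339/134217728 → NEW=0, ERR=14984468339/134217728
(3,2): OLD=197633772745/1073741824 → NEW=255, ERR=-76170392375/1073741824
(3,3): OLD=5907325015323/68719476736 → NEW=0, ERR=5907325015323/68719476736
(3,4): OLD=102771045923899/549755813888 → NEW=255, ERR=-37416686617541/549755813888
(3,5): OLD=1517223168362389/8796093022208 → NEW=255, ERR=-725780552300651/8796093022208
(4,0): OLD=126864878897/2147483648 → NEW=0, ERR=126864878897/2147483648
(4,1): OLD=3850411068541/34359738368 → NEW=0, ERR=3850411068541/34359738368
(4,2): OLD=176971042918247/1099511627776 → NEW=255, ERR=-103404422164633/1099511627776
(4,3): OLD=2120268723327395/17592186044416 → NEW=0, ERR=2120268723327395/17592186044416
(4,4): OLD=60337473599760595/281474976710656 → NEW=255, ERR=-11438645461456685/281474976710656
(4,5): OLD=811467964893991141/4503599627370496 → NEW=255, ERR=-336949940085485339/4503599627370496
Output grid:
  Row 0: ...###  (3 black, running=3)
  Row 1: .#.#.#  (3 black, running=6)
  Row 2: ...###  (3 black, running=9)
  Row 3: ..#.##  (3 black, running=12)
  Row 4: ..#.##  (3 black, running=15)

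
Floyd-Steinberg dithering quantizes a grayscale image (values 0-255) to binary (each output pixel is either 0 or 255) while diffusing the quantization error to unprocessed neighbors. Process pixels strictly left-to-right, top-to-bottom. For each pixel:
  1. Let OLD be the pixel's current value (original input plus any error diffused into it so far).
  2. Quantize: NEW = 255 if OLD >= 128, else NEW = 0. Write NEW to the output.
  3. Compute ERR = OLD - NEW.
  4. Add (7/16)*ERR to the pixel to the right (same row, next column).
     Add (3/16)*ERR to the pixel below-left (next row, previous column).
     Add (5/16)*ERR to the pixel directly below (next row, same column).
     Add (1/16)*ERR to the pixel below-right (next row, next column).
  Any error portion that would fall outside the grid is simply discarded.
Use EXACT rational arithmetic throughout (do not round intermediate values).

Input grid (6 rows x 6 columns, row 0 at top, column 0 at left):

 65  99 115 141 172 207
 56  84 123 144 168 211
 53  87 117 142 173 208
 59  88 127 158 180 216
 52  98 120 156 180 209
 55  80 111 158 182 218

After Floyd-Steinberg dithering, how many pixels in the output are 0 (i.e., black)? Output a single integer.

Answer: 17

Derivation:
(0,0): OLD=65 → NEW=0, ERR=65
(0,1): OLD=2039/16 → NEW=0, ERR=2039/16
(0,2): OLD=43713/256 → NEW=255, ERR=-21567/256
(0,3): OLD=426567/4096 → NEW=0, ERR=426567/4096
(0,4): OLD=14258161/65536 → NEW=255, ERR=-2453519/65536
(0,5): OLD=199880599/1048576 → NEW=255, ERR=-67506281/1048576
(1,0): OLD=25653/256 → NEW=0, ERR=25653/256
(1,1): OLD=319347/2048 → NEW=255, ERR=-202893/2048
(1,2): OLD=5296751/65536 → NEW=0, ERR=5296751/65536
(1,3): OLD=52328963/262144 → NEW=255, ERR=-14517757/262144
(1,4): OLD=2122475881/16777216 → NEW=0, ERR=2122475881/16777216
(1,5): OLD=65468609039/268435456 → NEW=255, ERR=-2982432241/268435456
(2,0): OLD=2154145/32768 → NEW=0, ERR=2154145/32768
(2,1): OLD=111378683/1048576 → NEW=0, ERR=111378683/1048576
(2,2): OLD=2888230833/16777216 → NEW=255, ERR=-1389959247/16777216
(2,3): OLD=15732916841/134217728 → NEW=0, ERR=15732916841/134217728
(2,4): OLD=1109274768571/4294967296 → NEW=255, ERR=14058108091/4294967296
(2,5): OLD=14696817163981/68719476736 → NEW=255, ERR=-2826649403699/68719476736
(3,0): OLD=1668654993/16777216 → NEW=0, ERR=1668654993/16777216
(3,1): OLD=20573122109/134217728 → NEW=255, ERR=-13652398531/134217728
(3,2): OLD=91510242823/1073741824 → NEW=0, ERR=91510242823/1073741824
(3,3): OLD=15623575574933/68719476736 → NEW=255, ERR=-1899890992747/68719476736
(3,4): OLD=92656404954613/549755813888 → NEW=255, ERR=-47531327586827/549755813888
(3,5): OLD=1455970261376827/8796093022208 → NEW=255, ERR=-787033459286213/8796093022208
(4,0): OLD=137458153823/2147483648 → NEW=0, ERR=137458153823/2147483648
(4,1): OLD=3999918850387/34359738368 → NEW=0, ERR=3999918850387/34359738368
(4,2): OLD=204533835915785/1099511627776 → NEW=255, ERR=-75841629167095/1099511627776
(4,3): OLD=1870016862469261/17592186044416 → NEW=0, ERR=1870016862469261/17592186044416
(4,4): OLD=50942028581450077/281474976710656 → NEW=255, ERR=-20834090479767203/281474976710656
(4,5): OLD=645152295551813739/4503599627370496 → NEW=255, ERR=-503265609427662741/4503599627370496
(5,0): OLD=53232978620841/549755813888 → NEW=0, ERR=53232978620841/549755813888
(5,1): OLD=2635477287563065/17592186044416 → NEW=255, ERR=-1850530153763015/17592186044416
(5,2): OLD=9940345021990019/140737488355328 → NEW=0, ERR=9940345021990019/140737488355328
(5,3): OLD=918417191923861585/4503599627370496 → NEW=255, ERR=-230000713055614895/4503599627370496
(5,4): OLD=1100834671705168305/9007199254740992 → NEW=0, ERR=1100834671705168305/9007199254740992
(5,5): OLD=33423606712843580325/144115188075855872 → NEW=255, ERR=-3325766246499667035/144115188075855872
Output grid:
  Row 0: ..#.##  (3 black, running=3)
  Row 1: .#.#.#  (3 black, running=6)
  Row 2: ..#.##  (3 black, running=9)
  Row 3: .#.###  (2 black, running=11)
  Row 4: ..#.##  (3 black, running=14)
  Row 5: .#.#.#  (3 black, running=17)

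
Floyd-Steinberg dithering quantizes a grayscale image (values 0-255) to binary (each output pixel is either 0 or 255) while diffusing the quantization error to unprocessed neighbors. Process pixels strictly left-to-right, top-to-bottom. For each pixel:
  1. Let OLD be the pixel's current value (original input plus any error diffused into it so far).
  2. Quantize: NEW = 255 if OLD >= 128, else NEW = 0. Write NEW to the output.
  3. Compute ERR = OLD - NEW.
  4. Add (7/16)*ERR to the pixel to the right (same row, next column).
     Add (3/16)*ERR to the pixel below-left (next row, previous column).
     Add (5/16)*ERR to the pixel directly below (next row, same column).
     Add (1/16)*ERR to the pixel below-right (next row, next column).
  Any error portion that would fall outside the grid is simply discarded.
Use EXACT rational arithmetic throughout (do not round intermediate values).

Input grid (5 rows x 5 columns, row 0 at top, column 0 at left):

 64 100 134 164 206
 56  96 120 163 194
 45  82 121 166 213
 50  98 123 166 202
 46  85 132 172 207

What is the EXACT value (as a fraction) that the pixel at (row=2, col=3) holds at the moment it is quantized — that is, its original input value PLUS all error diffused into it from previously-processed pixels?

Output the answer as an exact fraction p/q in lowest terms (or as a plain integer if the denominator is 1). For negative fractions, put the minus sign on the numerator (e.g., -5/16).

Answer: 3555820725/16777216

Derivation:
(0,0): OLD=64 → NEW=0, ERR=64
(0,1): OLD=128 → NEW=255, ERR=-127
(0,2): OLD=1255/16 → NEW=0, ERR=1255/16
(0,3): OLD=50769/256 → NEW=255, ERR=-14511/256
(0,4): OLD=742199/4096 → NEW=255, ERR=-302281/4096
(1,0): OLD=835/16 → NEW=0, ERR=835/16
(1,1): OLD=12525/128 → NEW=0, ERR=12525/128
(1,2): OLD=691225/4096 → NEW=255, ERR=-353255/4096
(1,3): OLD=1615785/16384 → NEW=0, ERR=1615785/16384
(1,4): OLD=55192107/262144 → NEW=255, ERR=-11654613/262144
(2,0): OLD=163135/2048 → NEW=0, ERR=163135/2048
(2,1): OLD=8815837/65536 → NEW=255, ERR=-7895843/65536
(2,2): OLD=69148615/1048576 → NEW=0, ERR=69148615/1048576
(2,3): OLD=3555820725/16777216 → NEW=255, ERR=-722369355/16777216
Target (2,3): original=166, with diffused error = 3555820725/16777216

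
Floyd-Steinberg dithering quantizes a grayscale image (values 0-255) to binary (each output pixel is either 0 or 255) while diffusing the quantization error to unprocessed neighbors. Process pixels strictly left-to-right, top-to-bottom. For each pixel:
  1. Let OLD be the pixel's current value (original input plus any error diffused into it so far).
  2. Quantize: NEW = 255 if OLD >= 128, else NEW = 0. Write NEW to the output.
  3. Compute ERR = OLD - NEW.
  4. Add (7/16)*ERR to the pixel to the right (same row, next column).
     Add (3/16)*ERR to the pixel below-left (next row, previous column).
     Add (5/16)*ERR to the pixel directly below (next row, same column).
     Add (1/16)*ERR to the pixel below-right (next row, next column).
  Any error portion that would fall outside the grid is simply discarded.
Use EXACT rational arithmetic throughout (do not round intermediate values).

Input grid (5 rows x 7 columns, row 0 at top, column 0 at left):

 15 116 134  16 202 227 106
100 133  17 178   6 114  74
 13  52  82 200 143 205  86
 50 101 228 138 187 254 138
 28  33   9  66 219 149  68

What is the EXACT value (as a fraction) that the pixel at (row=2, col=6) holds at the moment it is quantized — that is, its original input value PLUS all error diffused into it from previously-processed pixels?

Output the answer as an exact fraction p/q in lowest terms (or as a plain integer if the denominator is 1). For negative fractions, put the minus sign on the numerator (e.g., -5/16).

Answer: 26646087052971/549755813888

Derivation:
(0,0): OLD=15 → NEW=0, ERR=15
(0,1): OLD=1961/16 → NEW=0, ERR=1961/16
(0,2): OLD=48031/256 → NEW=255, ERR=-17249/256
(0,3): OLD=-55207/4096 → NEW=0, ERR=-55207/4096
(0,4): OLD=12851823/65536 → NEW=255, ERR=-3859857/65536
(0,5): OLD=211007753/1048576 → NEW=255, ERR=-56379127/1048576
(0,6): OLD=1383731007/16777216 → NEW=0, ERR=1383731007/16777216
(1,0): OLD=32683/256 → NEW=0, ERR=32683/256
(1,1): OLD=441261/2048 → NEW=255, ERR=-80979/2048
(1,2): OLD=-1063119/65536 → NEW=0, ERR=-1063119/65536
(1,3): OLD=39698205/262144 → NEW=255, ERR=-27148515/262144
(1,4): OLD=-1151554057/16777216 → NEW=0, ERR=-1151554057/16777216
(1,5): OLD=10596751527/134217728 → NEW=0, ERR=10596751527/134217728
(1,6): OLD=281223762665/2147483648 → NEW=255, ERR=-266384567575/2147483648
(2,0): OLD=1490367/32768 → NEW=0, ERR=1490367/32768
(2,1): OLD=67611941/1048576 → NEW=0, ERR=67611941/1048576
(2,2): OLD=1396722351/16777216 → NEW=0, ERR=1396722351/16777216
(2,3): OLD=25524901111/134217728 → NEW=255, ERR=-8700619529/134217728
(2,4): OLD=109006938791/1073741824 → NEW=0, ERR=109006938791/1073741824
(2,5): OLD=8471031008653/34359738368 → NEW=255, ERR=-290702275187/34359738368
(2,6): OLD=26646087052971/549755813888 → NEW=0, ERR=26646087052971/549755813888
Target (2,6): original=86, with diffused error = 26646087052971/549755813888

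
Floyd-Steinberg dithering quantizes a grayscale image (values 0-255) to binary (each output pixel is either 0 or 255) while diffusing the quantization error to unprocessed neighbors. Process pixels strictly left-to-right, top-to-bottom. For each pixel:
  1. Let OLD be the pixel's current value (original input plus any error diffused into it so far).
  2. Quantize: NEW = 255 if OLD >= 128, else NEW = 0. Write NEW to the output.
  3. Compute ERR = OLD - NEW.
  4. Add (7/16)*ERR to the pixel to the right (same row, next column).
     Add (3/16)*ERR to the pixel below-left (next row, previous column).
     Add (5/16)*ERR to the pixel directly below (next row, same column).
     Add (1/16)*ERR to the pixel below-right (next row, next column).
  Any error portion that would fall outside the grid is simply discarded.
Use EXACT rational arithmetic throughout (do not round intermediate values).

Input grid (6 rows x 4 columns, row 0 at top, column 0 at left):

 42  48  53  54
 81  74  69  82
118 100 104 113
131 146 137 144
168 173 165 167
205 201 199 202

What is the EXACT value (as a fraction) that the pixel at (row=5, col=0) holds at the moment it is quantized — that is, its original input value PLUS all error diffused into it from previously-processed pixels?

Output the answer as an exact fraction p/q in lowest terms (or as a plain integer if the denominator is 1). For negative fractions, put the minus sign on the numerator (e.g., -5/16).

(0,0): OLD=42 → NEW=0, ERR=42
(0,1): OLD=531/8 → NEW=0, ERR=531/8
(0,2): OLD=10501/128 → NEW=0, ERR=10501/128
(0,3): OLD=184099/2048 → NEW=0, ERR=184099/2048
(1,0): OLD=13641/128 → NEW=0, ERR=13641/128
(1,1): OLD=163199/1024 → NEW=255, ERR=-97921/1024
(1,2): OLD=2418411/32768 → NEW=0, ERR=2418411/32768
(1,3): OLD=77336669/524288 → NEW=255, ERR=-56356771/524288
(2,0): OLD=2185189/16384 → NEW=255, ERR=-1992731/16384
(2,1): OLD=19610535/524288 → NEW=0, ERR=19610535/524288
(2,2): OLD=122994499/1048576 → NEW=0, ERR=122994499/1048576
(2,3): OLD=2270608343/16777216 → NEW=255, ERR=-2007581737/16777216
(3,0): OLD=838902293/8388608 → NEW=0, ERR=838902293/8388608
(3,1): OLD=28968536843/134217728 → NEW=255, ERR=-5256983797/134217728
(3,2): OLD=292961187829/2147483648 → NEW=255, ERR=-254647142411/2147483648
(3,3): OLD=2132312750387/34359738368 → NEW=0, ERR=2132312750387/34359738368
(4,0): OLD=412118484913/2147483648 → NEW=255, ERR=-135489845327/2147483648
(4,1): OLD=2013032338195/17179869184 → NEW=0, ERR=2013032338195/17179869184
(4,2): OLD=103571541032499/549755813888 → NEW=255, ERR=-36616191508941/549755813888
(4,3): OLD=1318029545719893/8796093022208 → NEW=255, ERR=-924974174943147/8796093022208
(5,0): OLD=56969474125025/274877906944 → NEW=255, ERR=-13124392145695/274877906944
Target (5,0): original=205, with diffused error = 56969474125025/274877906944

Answer: 56969474125025/274877906944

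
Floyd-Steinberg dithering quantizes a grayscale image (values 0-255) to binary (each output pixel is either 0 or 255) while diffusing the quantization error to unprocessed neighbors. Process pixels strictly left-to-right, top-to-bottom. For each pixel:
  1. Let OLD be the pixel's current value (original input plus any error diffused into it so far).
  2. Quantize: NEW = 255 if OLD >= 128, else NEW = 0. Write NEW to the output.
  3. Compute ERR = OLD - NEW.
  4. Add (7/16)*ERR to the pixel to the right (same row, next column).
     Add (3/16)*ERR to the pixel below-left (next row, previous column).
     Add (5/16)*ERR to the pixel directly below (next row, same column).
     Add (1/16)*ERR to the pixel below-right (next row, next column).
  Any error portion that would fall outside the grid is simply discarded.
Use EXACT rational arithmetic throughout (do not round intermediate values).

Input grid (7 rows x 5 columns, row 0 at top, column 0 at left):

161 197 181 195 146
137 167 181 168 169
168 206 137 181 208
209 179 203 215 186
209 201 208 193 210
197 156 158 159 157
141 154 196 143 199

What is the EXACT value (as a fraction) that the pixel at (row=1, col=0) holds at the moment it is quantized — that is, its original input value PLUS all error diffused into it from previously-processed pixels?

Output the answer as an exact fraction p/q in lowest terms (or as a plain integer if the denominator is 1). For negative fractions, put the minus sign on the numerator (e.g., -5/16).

(0,0): OLD=161 → NEW=255, ERR=-94
(0,1): OLD=1247/8 → NEW=255, ERR=-793/8
(0,2): OLD=17617/128 → NEW=255, ERR=-15023/128
(0,3): OLD=294199/2048 → NEW=255, ERR=-228041/2048
(0,4): OLD=3187841/32768 → NEW=0, ERR=3187841/32768
(1,0): OLD=11397/128 → NEW=0, ERR=11397/128
Target (1,0): original=137, with diffused error = 11397/128

Answer: 11397/128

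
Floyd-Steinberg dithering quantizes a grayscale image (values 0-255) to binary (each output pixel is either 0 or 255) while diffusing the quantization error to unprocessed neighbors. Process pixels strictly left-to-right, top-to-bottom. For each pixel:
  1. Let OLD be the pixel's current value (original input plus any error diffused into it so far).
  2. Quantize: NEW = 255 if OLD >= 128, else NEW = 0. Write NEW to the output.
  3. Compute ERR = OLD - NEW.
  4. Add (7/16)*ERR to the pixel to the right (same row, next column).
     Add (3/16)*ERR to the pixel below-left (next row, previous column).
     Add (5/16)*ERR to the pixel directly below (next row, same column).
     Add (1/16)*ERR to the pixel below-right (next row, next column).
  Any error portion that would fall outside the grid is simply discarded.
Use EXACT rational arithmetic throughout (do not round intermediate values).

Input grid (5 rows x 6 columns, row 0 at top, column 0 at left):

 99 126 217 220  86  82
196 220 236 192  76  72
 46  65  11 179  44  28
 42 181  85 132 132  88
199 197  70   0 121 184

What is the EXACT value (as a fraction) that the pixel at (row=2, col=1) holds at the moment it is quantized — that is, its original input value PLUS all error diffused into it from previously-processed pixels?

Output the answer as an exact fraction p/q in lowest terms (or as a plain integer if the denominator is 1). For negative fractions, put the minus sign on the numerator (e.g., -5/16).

Answer: 23607985/1048576

Derivation:
(0,0): OLD=99 → NEW=0, ERR=99
(0,1): OLD=2709/16 → NEW=255, ERR=-1371/16
(0,2): OLD=45955/256 → NEW=255, ERR=-19325/256
(0,3): OLD=765845/4096 → NEW=255, ERR=-278635/4096
(0,4): OLD=3685651/65536 → NEW=0, ERR=3685651/65536
(0,5): OLD=111782789/1048576 → NEW=0, ERR=111782789/1048576
(1,0): OLD=53983/256 → NEW=255, ERR=-11297/256
(1,1): OLD=339865/2048 → NEW=255, ERR=-182375/2048
(1,2): OLD=10180365/65536 → NEW=255, ERR=-6531315/65536
(1,3): OLD=34856585/262144 → NEW=255, ERR=-31990135/262144
(1,4): OLD=938214523/16777216 → NEW=0, ERR=938214523/16777216
(1,5): OLD=35781004269/268435456 → NEW=255, ERR=-32670037011/268435456
(2,0): OLD=508323/32768 → NEW=0, ERR=508323/32768
(2,1): OLD=23607985/1048576 → NEW=0, ERR=23607985/1048576
Target (2,1): original=65, with diffused error = 23607985/1048576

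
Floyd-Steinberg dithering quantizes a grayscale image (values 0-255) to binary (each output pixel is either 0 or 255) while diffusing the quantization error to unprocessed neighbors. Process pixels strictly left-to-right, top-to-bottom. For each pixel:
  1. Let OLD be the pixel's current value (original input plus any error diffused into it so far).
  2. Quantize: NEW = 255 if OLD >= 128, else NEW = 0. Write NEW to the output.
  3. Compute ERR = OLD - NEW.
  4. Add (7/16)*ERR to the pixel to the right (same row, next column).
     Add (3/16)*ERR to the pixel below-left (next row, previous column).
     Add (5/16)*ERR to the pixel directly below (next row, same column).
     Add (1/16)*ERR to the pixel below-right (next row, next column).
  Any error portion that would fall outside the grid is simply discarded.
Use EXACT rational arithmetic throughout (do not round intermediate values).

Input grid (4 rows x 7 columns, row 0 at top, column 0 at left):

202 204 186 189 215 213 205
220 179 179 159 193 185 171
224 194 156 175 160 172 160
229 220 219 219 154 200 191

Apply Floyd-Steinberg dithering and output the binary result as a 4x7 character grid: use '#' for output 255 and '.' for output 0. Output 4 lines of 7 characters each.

(0,0): OLD=202 → NEW=255, ERR=-53
(0,1): OLD=2893/16 → NEW=255, ERR=-1187/16
(0,2): OLD=39307/256 → NEW=255, ERR=-25973/256
(0,3): OLD=592333/4096 → NEW=255, ERR=-452147/4096
(0,4): OLD=10925211/65536 → NEW=255, ERR=-5786469/65536
(0,5): OLD=182841405/1048576 → NEW=255, ERR=-84545475/1048576
(0,6): OLD=2847510955/16777216 → NEW=255, ERR=-1430679125/16777216
(1,0): OLD=48519/256 → NEW=255, ERR=-16761/256
(1,1): OLD=214705/2048 → NEW=0, ERR=214705/2048
(1,2): OLD=10998661/65536 → NEW=255, ERR=-5713019/65536
(1,3): OLD=16638049/262144 → NEW=0, ERR=16638049/262144
(1,4): OLD=2871564483/16777216 → NEW=255, ERR=-1406625597/16777216
(1,5): OLD=13638584371/134217728 → NEW=0, ERR=13638584371/134217728
(1,6): OLD=394640808605/2147483648 → NEW=255, ERR=-152967521635/2147483648
(2,0): OLD=7313707/32768 → NEW=255, ERR=-1042133/32768
(2,1): OLD=201756809/1048576 → NEW=255, ERR=-65630071/1048576
(2,2): OLD=2010379227/16777216 → NEW=0, ERR=2010379227/16777216
(2,3): OLD=30345312707/134217728 → NEW=255, ERR=-3880207933/134217728
(2,4): OLD=154802669235/1073741824 → NEW=255, ERR=-119001495885/1073741824
(2,5): OLD=4695990165265/34359738368 → NEW=255, ERR=-4065743118575/34359738368
(2,6): OLD=50754804260231/549755813888 → NEW=0, ERR=50754804260231/549755813888
(3,0): OLD=3478350971/16777216 → NEW=255, ERR=-799839109/16777216
(3,1): OLD=26852043231/134217728 → NEW=255, ERR=-7373477409/134217728
(3,2): OLD=239529236621/1073741824 → NEW=255, ERR=-34274928499/1073741824
(3,3): OLD=784729579339/4294967296 → NEW=255, ERR=-310487081141/4294967296
(3,4): OLD=35044316866683/549755813888 → NEW=0, ERR=35044316866683/549755813888
(3,5): OLD=885302509954977/4398046511104 → NEW=255, ERR=-236199350376543/4398046511104
(3,6): OLD=13296811736529663/70368744177664 → NEW=255, ERR=-4647218028774657/70368744177664
Row 0: #######
Row 1: #.#.#.#
Row 2: ##.###.
Row 3: ####.##

Answer: #######
#.#.#.#
##.###.
####.##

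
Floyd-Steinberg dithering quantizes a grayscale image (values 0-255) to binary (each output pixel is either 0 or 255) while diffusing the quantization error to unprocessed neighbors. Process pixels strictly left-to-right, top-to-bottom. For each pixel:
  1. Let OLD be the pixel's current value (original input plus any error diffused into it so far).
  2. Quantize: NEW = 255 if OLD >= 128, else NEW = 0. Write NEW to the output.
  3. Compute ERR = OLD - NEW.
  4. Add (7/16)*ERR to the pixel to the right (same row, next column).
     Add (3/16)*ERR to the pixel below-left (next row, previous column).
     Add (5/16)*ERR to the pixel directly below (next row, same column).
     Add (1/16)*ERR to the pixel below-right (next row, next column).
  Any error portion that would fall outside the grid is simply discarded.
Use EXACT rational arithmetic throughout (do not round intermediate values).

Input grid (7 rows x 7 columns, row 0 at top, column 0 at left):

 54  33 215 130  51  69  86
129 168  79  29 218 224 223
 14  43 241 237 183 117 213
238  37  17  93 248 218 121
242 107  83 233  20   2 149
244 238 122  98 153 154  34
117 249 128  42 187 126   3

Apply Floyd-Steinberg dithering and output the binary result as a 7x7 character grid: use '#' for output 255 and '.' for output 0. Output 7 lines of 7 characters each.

Answer: ..#...#
##..###
..###.#
#...###
#.##...
##.#.#.
.##.#..

Derivation:
(0,0): OLD=54 → NEW=0, ERR=54
(0,1): OLD=453/8 → NEW=0, ERR=453/8
(0,2): OLD=30691/128 → NEW=255, ERR=-1949/128
(0,3): OLD=252597/2048 → NEW=0, ERR=252597/2048
(0,4): OLD=3439347/32768 → NEW=0, ERR=3439347/32768
(0,5): OLD=60251301/524288 → NEW=0, ERR=60251301/524288
(0,6): OLD=1143179395/8388608 → NEW=255, ERR=-995915645/8388608
(1,0): OLD=20031/128 → NEW=255, ERR=-12609/128
(1,1): OLD=146553/1024 → NEW=255, ERR=-114567/1024
(1,2): OLD=1702573/32768 → NEW=0, ERR=1702573/32768
(1,3): OLD=14287305/131072 → NEW=0, ERR=14287305/131072
(1,4): OLD=2749327579/8388608 → NEW=255, ERR=610232539/8388608
(1,5): OLD=18524614411/67108864 → NEW=255, ERR=1411854091/67108864
(1,6): OLD=217202946117/1073741824 → NEW=255, ERR=-56601219003/1073741824
(2,0): OLD=-618685/16384 → NEW=0, ERR=-618685/16384
(2,1): OLD=-2568111/524288 → NEW=0, ERR=-2568111/524288
(2,2): OLD=2252672947/8388608 → NEW=255, ERR=113577907/8388608
(2,3): OLD=19721570395/67108864 → NEW=255, ERR=2608810075/67108864
(2,4): OLD=125358194155/536870912 → NEW=255, ERR=-11543888405/536870912
(2,5): OLD=1869684692121/17179869184 → NEW=0, ERR=1869684692121/17179869184
(2,6): OLD=67470124150975/274877906944 → NEW=255, ERR=-2623742119745/274877906944
(3,0): OLD=1889794771/8388608 → NEW=255, ERR=-249300269/8388608
(3,1): OLD=1519736087/67108864 → NEW=0, ERR=1519736087/67108864
(3,2): OLD=20466295957/536870912 → NEW=0, ERR=20466295957/536870912
(3,3): OLD=254779428147/2147483648 → NEW=0, ERR=254779428147/2147483648
(3,4): OLD=86867256209107/274877906944 → NEW=255, ERR=16773389938387/274877906944
(3,5): OLD=605990473568233/2199023255552 → NEW=255, ERR=45239543402473/2199023255552
(3,6): OLD=4708355782367671/35184372088832 → NEW=255, ERR=-4263659100284489/35184372088832
(4,0): OLD=254432718909/1073741824 → NEW=255, ERR=-19371446211/1073741824
(4,1): OLD=1915112107481/17179869184 → NEW=0, ERR=1915112107481/17179869184
(4,2): OLD=45999017095639/274877906944 → NEW=255, ERR=-24094849175081/274877906944
(4,3): OLD=539969320110445/2199023255552 → NEW=255, ERR=-20781610055315/2199023255552
(4,4): OLD=812882266777431/17592186044416 → NEW=0, ERR=812882266777431/17592186044416
(4,5): OLD=5481431725184567/562949953421312 → NEW=0, ERR=5481431725184567/562949953421312
(4,6): OLD=1050931306120973745/9007199254740992 → NEW=0, ERR=1050931306120973745/9007199254740992
(5,0): OLD=71265829919899/274877906944 → NEW=255, ERR=1171963649179/274877906944
(5,1): OLD=565452073015113/2199023255552 → NEW=255, ERR=4701142849353/2199023255552
(5,2): OLD=1772198473685679/17592186044416 → NEW=0, ERR=1772198473685679/17592186044416
(5,3): OLD=20027624542179275/140737488355328 → NEW=255, ERR=-15860434988429365/140737488355328
(5,4): OLD=1075194671985131577/9007199254740992 → NEW=0, ERR=1075194671985131577/9007199254740992
(5,5): OLD=16863802922272728297/72057594037927936 → NEW=255, ERR=-1510883557398895383/72057594037927936
(5,6): OLD=71362021760503103879/1152921504606846976 → NEW=0, ERR=71362021760503103879/1152921504606846976
(6,0): OLD=4177553508908563/35184372088832 → NEW=0, ERR=4177553508908563/35184372088832
(6,1): OLD=180576706581423855/562949953421312 → NEW=255, ERR=37024468458989295/562949953421312
(6,2): OLD=1506522812317762669/9007199254740992 → NEW=255, ERR=-790312997641190291/9007199254740992
(6,3): OLD=-210871323058659917/72057594037927936 → NEW=0, ERR=-210871323058659917/72057594037927936
(6,4): OLD=30559351949150313393/144115188075855872 → NEW=255, ERR=-6190021010192933967/144115188075855872
(6,5): OLD=2208488875420293724317/18446744073709551616 → NEW=0, ERR=2208488875420293724317/18446744073709551616
(6,6): OLD=21667041393626245640059/295147905179352825856 → NEW=0, ERR=21667041393626245640059/295147905179352825856
Row 0: ..#...#
Row 1: ##..###
Row 2: ..###.#
Row 3: #...###
Row 4: #.##...
Row 5: ##.#.#.
Row 6: .##.#..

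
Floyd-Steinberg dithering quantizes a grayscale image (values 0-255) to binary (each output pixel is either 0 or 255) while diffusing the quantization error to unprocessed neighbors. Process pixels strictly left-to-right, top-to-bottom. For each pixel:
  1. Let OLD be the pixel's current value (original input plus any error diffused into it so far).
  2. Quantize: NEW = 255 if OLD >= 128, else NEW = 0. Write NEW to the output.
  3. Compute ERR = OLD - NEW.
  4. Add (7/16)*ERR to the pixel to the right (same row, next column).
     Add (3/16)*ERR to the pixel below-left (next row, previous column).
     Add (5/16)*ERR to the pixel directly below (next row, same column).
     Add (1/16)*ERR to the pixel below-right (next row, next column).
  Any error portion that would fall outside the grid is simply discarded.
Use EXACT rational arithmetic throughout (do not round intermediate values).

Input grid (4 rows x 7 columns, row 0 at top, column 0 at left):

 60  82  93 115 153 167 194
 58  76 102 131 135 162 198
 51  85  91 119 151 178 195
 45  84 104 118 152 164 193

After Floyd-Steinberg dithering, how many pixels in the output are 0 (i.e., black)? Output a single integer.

(0,0): OLD=60 → NEW=0, ERR=60
(0,1): OLD=433/4 → NEW=0, ERR=433/4
(0,2): OLD=8983/64 → NEW=255, ERR=-7337/64
(0,3): OLD=66401/1024 → NEW=0, ERR=66401/1024
(0,4): OLD=2971559/16384 → NEW=255, ERR=-1206361/16384
(0,5): OLD=35333521/262144 → NEW=255, ERR=-31513199/262144
(0,6): OLD=593102583/4194304 → NEW=255, ERR=-476444937/4194304
(1,0): OLD=6211/64 → NEW=0, ERR=6211/64
(1,1): OLD=68885/512 → NEW=255, ERR=-61675/512
(1,2): OLD=530809/16384 → NEW=0, ERR=530809/16384
(1,3): OLD=9467813/65536 → NEW=255, ERR=-7243867/65536
(1,4): OLD=189352943/4194304 → NEW=0, ERR=189352943/4194304
(1,5): OLD=3968943711/33554432 → NEW=0, ERR=3968943711/33554432
(1,6): OLD=110991559601/536870912 → NEW=255, ERR=-25910522959/536870912
(2,0): OLD=481207/8192 → NEW=0, ERR=481207/8192
(2,1): OLD=22333581/262144 → NEW=0, ERR=22333581/262144
(2,2): OLD=461977447/4194304 → NEW=0, ERR=461977447/4194304
(2,3): OLD=4802852719/33554432 → NEW=255, ERR=-3753527441/33554432
(2,4): OLD=35282452287/268435456 → NEW=255, ERR=-33168588993/268435456
(2,5): OLD=1328669216181/8589934592 → NEW=255, ERR=-861764104779/8589934592
(2,6): OLD=19711454946883/137438953472 → NEW=255, ERR=-15335478188477/137438953472
(3,0): OLD=332737543/4194304 → NEW=0, ERR=332737543/4194304
(3,1): OLD=5692652091/33554432 → NEW=255, ERR=-2863728069/33554432
(3,2): OLD=22932846145/268435456 → NEW=0, ERR=22932846145/268435456
(3,3): OLD=111813938983/1073741824 → NEW=0, ERR=111813938983/1073741824
(3,4): OLD=18299131932679/137438953472 → NEW=255, ERR=-16747801202681/137438953472
(3,5): OLD=55737662489797/1099511627776 → NEW=0, ERR=55737662489797/1099511627776
(3,6): OLD=3061730611050075/17592186044416 → NEW=255, ERR=-1424276830276005/17592186044416
Output grid:
  Row 0: ..#.###  (3 black, running=3)
  Row 1: .#.#..#  (4 black, running=7)
  Row 2: ...####  (3 black, running=10)
  Row 3: .#..#.#  (4 black, running=14)

Answer: 14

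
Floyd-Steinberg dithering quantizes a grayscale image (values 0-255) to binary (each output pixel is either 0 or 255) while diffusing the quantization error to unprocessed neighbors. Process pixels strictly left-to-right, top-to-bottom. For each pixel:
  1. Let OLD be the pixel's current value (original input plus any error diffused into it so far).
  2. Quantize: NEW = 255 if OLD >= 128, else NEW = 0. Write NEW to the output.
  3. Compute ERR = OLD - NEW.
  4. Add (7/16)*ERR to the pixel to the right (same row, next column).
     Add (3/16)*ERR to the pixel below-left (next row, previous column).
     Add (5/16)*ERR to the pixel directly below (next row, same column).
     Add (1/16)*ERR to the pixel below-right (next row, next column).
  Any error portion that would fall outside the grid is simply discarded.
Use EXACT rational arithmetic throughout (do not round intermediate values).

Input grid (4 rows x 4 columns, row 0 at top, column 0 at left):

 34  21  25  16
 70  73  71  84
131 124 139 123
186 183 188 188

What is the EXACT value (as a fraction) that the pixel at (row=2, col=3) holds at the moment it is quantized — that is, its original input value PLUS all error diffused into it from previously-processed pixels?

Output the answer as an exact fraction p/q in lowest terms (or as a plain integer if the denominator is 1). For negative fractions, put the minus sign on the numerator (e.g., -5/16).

(0,0): OLD=34 → NEW=0, ERR=34
(0,1): OLD=287/8 → NEW=0, ERR=287/8
(0,2): OLD=5209/128 → NEW=0, ERR=5209/128
(0,3): OLD=69231/2048 → NEW=0, ERR=69231/2048
(1,0): OLD=11181/128 → NEW=0, ERR=11181/128
(1,1): OLD=135355/1024 → NEW=255, ERR=-125765/1024
(1,2): OLD=1263703/32768 → NEW=0, ERR=1263703/32768
(1,3): OLD=59758097/524288 → NEW=0, ERR=59758097/524288
(2,0): OLD=2216249/16384 → NEW=255, ERR=-1961671/16384
(2,1): OLD=24079363/524288 → NEW=0, ERR=24079363/524288
(2,2): OLD=193818863/1048576 → NEW=255, ERR=-73568017/1048576
(2,3): OLD=2186640915/16777216 → NEW=255, ERR=-2091549165/16777216
Target (2,3): original=123, with diffused error = 2186640915/16777216

Answer: 2186640915/16777216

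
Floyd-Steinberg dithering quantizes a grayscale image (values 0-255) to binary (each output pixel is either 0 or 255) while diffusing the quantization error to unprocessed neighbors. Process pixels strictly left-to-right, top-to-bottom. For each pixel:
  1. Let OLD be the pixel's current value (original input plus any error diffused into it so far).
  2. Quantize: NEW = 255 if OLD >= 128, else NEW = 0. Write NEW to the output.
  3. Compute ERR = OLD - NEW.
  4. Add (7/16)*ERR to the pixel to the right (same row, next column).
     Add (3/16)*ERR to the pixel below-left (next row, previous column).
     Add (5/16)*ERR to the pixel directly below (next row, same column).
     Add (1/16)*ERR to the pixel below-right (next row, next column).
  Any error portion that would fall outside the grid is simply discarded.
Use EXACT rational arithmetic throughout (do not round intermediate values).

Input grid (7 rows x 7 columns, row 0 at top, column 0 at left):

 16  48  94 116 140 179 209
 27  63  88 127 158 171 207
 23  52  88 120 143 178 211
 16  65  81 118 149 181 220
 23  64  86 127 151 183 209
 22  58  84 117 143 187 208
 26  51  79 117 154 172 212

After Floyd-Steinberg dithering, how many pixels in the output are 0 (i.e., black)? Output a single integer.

(0,0): OLD=16 → NEW=0, ERR=16
(0,1): OLD=55 → NEW=0, ERR=55
(0,2): OLD=1889/16 → NEW=0, ERR=1889/16
(0,3): OLD=42919/256 → NEW=255, ERR=-22361/256
(0,4): OLD=416913/4096 → NEW=0, ERR=416913/4096
(0,5): OLD=14649335/65536 → NEW=255, ERR=-2062345/65536
(0,6): OLD=204715969/1048576 → NEW=255, ERR=-62670911/1048576
(1,0): OLD=677/16 → NEW=0, ERR=677/16
(1,1): OLD=15595/128 → NEW=0, ERR=15595/128
(1,2): OLD=676895/4096 → NEW=255, ERR=-367585/4096
(1,3): OLD=1423855/16384 → NEW=0, ERR=1423855/16384
(1,4): OLD=226984537/1048576 → NEW=255, ERR=-40402343/1048576
(1,5): OLD=1169908465/8388608 → NEW=255, ERR=-969186575/8388608
(1,6): OLD=18227947071/134217728 → NEW=255, ERR=-15997573569/134217728
(2,0): OLD=120969/2048 → NEW=0, ERR=120969/2048
(2,1): OLD=6667195/65536 → NEW=0, ERR=6667195/65536
(2,2): OLD=134609153/1048576 → NEW=255, ERR=-132777727/1048576
(2,3): OLD=662073321/8388608 → NEW=0, ERR=662073321/8388608
(2,4): OLD=10016504333/67108864 → NEW=255, ERR=-7096255987/67108864
(2,5): OLD=152205358915/2147483648 → NEW=0, ERR=152205358915/2147483648
(2,6): OLD=6787424659333/34359738368 → NEW=255, ERR=-1974308624507/34359738368
(3,0): OLD=56133841/1048576 → NEW=0, ERR=56133841/1048576
(3,1): OLD=840217237/8388608 → NEW=0, ERR=840217237/8388608
(3,2): OLD=7140834235/67108864 → NEW=0, ERR=7140834235/67108864
(3,3): OLD=43345941307/268435456 → NEW=255, ERR=-25105099973/268435456
(3,4): OLD=3204421307345/34359738368 → NEW=0, ERR=3204421307345/34359738368
(3,5): OLD=62278485619739/274877906944 → NEW=255, ERR=-7815380650981/274877906944
(3,6): OLD=853372508846853/4398046511104 → NEW=255, ERR=-268129351484667/4398046511104
(4,0): OLD=7853013095/134217728 → NEW=0, ERR=7853013095/134217728
(4,1): OLD=309657561155/2147483648 → NEW=255, ERR=-237950769085/2147483648
(4,2): OLD=2044388806973/34359738368 → NEW=0, ERR=2044388806973/34359738368
(4,3): OLD=40665908540111/274877906944 → NEW=255, ERR=-29427957730609/274877906944
(4,4): OLD=268566203515473/2199023255552 → NEW=0, ERR=268566203515473/2199023255552
(4,5): OLD=15617954454536813/70368744177664 → NEW=255, ERR=-2326075310767507/70368744177664
(4,6): OLD=195579467789311371/1125899906842624 → NEW=255, ERR=-91525008455557749/1125899906842624
(5,0): OLD=670302984441/34359738368 → NEW=0, ERR=670302984441/34359738368
(5,1): OLD=12842717171515/274877906944 → NEW=0, ERR=12842717171515/274877906944
(5,2): OLD=211184453888777/2199023255552 → NEW=0, ERR=211184453888777/2199023255552
(5,3): OLD=2677141948291557/17592186044416 → NEW=255, ERR=-1808865493034523/17592186044416
(5,4): OLD=138814262324665843/1125899906842624 → NEW=0, ERR=138814262324665843/1125899906842624
(5,5): OLD=2008618601758820139/9007199254740992 → NEW=255, ERR=-288217208200132821/9007199254740992
(5,6): OLD=23999700684376540773/144115188075855872 → NEW=255, ERR=-12749672274966706587/144115188075855872
(6,0): OLD=179689480180889/4398046511104 → NEW=0, ERR=179689480180889/4398046511104
(6,1): OLD=7226955193389397/70368744177664 → NEW=0, ERR=7226955193389397/70368744177664
(6,2): OLD=154905641295990959/1125899906842624 → NEW=255, ERR=-132198834948878161/1125899906842624
(6,3): OLD=564012525280624497/9007199254740992 → NEW=0, ERR=564012525280624497/9007199254740992
(6,4): OLD=1868975398537420953/9007199254740992 → NEW=255, ERR=-427860411421532007/9007199254740992
(6,5): OLD=305146463602190257423/2305843009213693952 → NEW=255, ERR=-282843503747301700337/2305843009213693952
(6,6): OLD=4747757573725167453689/36893488147419103232 → NEW=255, ERR=-4660081903866703870471/36893488147419103232
Output grid:
  Row 0: ...#.##  (4 black, running=4)
  Row 1: ..#.###  (3 black, running=7)
  Row 2: ..#.#.#  (4 black, running=11)
  Row 3: ...#.##  (4 black, running=15)
  Row 4: .#.#.##  (3 black, running=18)
  Row 5: ...#.##  (4 black, running=22)
  Row 6: ..#.###  (3 black, running=25)

Answer: 25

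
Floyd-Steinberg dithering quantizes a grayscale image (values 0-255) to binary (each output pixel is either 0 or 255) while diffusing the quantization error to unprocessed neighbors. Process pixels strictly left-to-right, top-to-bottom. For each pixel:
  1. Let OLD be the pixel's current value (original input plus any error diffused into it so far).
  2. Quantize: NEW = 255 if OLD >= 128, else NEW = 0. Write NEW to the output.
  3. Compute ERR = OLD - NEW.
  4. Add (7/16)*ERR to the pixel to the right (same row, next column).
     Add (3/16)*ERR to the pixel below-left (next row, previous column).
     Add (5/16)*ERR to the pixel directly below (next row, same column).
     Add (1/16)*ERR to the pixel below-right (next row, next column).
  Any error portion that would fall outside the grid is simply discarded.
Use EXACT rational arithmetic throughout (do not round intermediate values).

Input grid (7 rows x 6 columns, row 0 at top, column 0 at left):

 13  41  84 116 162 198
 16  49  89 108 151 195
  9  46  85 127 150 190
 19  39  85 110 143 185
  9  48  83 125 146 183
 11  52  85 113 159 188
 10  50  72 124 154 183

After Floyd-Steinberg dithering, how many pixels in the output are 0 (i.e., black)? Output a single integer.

Answer: 25

Derivation:
(0,0): OLD=13 → NEW=0, ERR=13
(0,1): OLD=747/16 → NEW=0, ERR=747/16
(0,2): OLD=26733/256 → NEW=0, ERR=26733/256
(0,3): OLD=662267/4096 → NEW=255, ERR=-382213/4096
(0,4): OLD=7941341/65536 → NEW=0, ERR=7941341/65536
(0,5): OLD=263207435/1048576 → NEW=255, ERR=-4179445/1048576
(1,0): OLD=7377/256 → NEW=0, ERR=7377/256
(1,1): OLD=197815/2048 → NEW=0, ERR=197815/2048
(1,2): OLD=9785347/65536 → NEW=255, ERR=-6926333/65536
(1,3): OLD=16213127/262144 → NEW=0, ERR=16213127/262144
(1,4): OLD=3512249589/16777216 → NEW=255, ERR=-765940491/16777216
(1,5): OLD=48681958179/268435456 → NEW=255, ERR=-19769083101/268435456
(2,0): OLD=1183437/32768 → NEW=0, ERR=1183437/32768
(2,1): OLD=77562527/1048576 → NEW=0, ERR=77562527/1048576
(2,2): OLD=1710733213/16777216 → NEW=0, ERR=1710733213/16777216
(2,3): OLD=23591836661/134217728 → NEW=255, ERR=-10633683979/134217728
(2,4): OLD=391393272159/4294967296 → NEW=0, ERR=391393272159/4294967296
(2,5): OLD=14018846071177/68719476736 → NEW=255, ERR=-3504620496503/68719476736
(3,0): OLD=740804605/16777216 → NEW=0, ERR=740804605/16777216
(3,1): OLD=13798868281/134217728 → NEW=0, ERR=13798868281/134217728
(3,2): OLD=162792234043/1073741824 → NEW=255, ERR=-111011931077/1073741824
(3,3): OLD=4361546453169/68719476736 → NEW=0, ERR=4361546453169/68719476736
(3,4): OLD=101557071015057/549755813888 → NEW=255, ERR=-38630661526383/549755813888
(3,5): OLD=1266776097400031/8796093022208 → NEW=255, ERR=-976227623263009/8796093022208
(4,0): OLD=90356141875/2147483648 → NEW=0, ERR=90356141875/2147483648
(4,1): OLD=2814421300247/34359738368 → NEW=0, ERR=2814421300247/34359738368
(4,2): OLD=115287205283605/1099511627776 → NEW=0, ERR=115287205283605/1099511627776
(4,3): OLD=3009497222209609/17592186044416 → NEW=255, ERR=-1476510219116471/17592186044416
(4,4): OLD=19838059374152409/281474976710656 → NEW=0, ERR=19838059374152409/281474976710656
(4,5): OLD=787049829004278095/4503599627370496 → NEW=255, ERR=-361368075975198385/4503599627370496
(5,0): OLD=21719069203509/549755813888 → NEW=0, ERR=21719069203509/549755813888
(5,1): OLD=2061292011689093/17592186044416 → NEW=0, ERR=2061292011689093/17592186044416
(5,2): OLD=22294423286647431/140737488355328 → NEW=255, ERR=-13593636243961209/140737488355328
(5,3): OLD=289502735623151549/4503599627370496 → NEW=0, ERR=289502735623151549/4503599627370496
(5,4): OLD=1701078813413172957/9007199254740992 → NEW=255, ERR=-595756996545780003/9007199254740992
(5,5): OLD=19944493522661337153/144115188075855872 → NEW=255, ERR=-16804879436681910207/144115188075855872
(6,0): OLD=12473676874735279/281474976710656 → NEW=0, ERR=12473676874735279/281474976710656
(6,1): OLD=406957426395228547/4503599627370496 → NEW=0, ERR=406957426395228547/4503599627370496
(6,2): OLD=1814516479581370059/18014398509481984 → NEW=0, ERR=1814516479581370059/18014398509481984
(6,3): OLD=48917709293843162879/288230376151711744 → NEW=255, ERR=-24581036624843331841/288230376151711744
(6,4): OLD=360510169476379851743/4611686018427387904 → NEW=0, ERR=360510169476379851743/4611686018427387904
(6,5): OLD=13032779556189505750457/73786976294838206464 → NEW=255, ERR=-5782899398994236897863/73786976294838206464
Output grid:
  Row 0: ...#.#  (4 black, running=4)
  Row 1: ..#.##  (3 black, running=7)
  Row 2: ...#.#  (4 black, running=11)
  Row 3: ..#.##  (3 black, running=14)
  Row 4: ...#.#  (4 black, running=18)
  Row 5: ..#.##  (3 black, running=21)
  Row 6: ...#.#  (4 black, running=25)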